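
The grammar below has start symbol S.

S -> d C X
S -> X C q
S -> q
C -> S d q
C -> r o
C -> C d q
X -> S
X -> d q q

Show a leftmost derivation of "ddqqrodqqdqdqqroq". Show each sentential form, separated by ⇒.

S ⇒ XCq   [S -> X C q]
XCq ⇒ SCq   [X -> S]
SCq ⇒ dCXCq   [S -> d C X]
dCXCq ⇒ dSdqXCq   [C -> S d q]
dSdqXCq ⇒ dXCqdqXCq   [S -> X C q]
dXCqdqXCq ⇒ ddqqCqdqXCq   [X -> d q q]
ddqqCqdqXCq ⇒ ddqqCdqqdqXCq   [C -> C d q]
ddqqCdqqdqXCq ⇒ ddqqrodqqdqXCq   [C -> r o]
ddqqrodqqdqXCq ⇒ ddqqrodqqdqdqqCq   [X -> d q q]
ddqqrodqqdqdqqCq ⇒ ddqqrodqqdqdqqroq   [C -> r o]

S ⇒ XCq ⇒ SCq ⇒ dCXCq ⇒ dSdqXCq ⇒ dXCqdqXCq ⇒ ddqqCqdqXCq ⇒ ddqqCdqqdqXCq ⇒ ddqqrodqqdqXCq ⇒ ddqqrodqqdqdqqCq ⇒ ddqqrodqqdqdqqroq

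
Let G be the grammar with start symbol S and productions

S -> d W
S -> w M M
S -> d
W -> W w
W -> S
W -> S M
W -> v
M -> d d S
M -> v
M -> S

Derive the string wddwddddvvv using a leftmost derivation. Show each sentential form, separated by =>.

S => wMM => wddSM => wddwMMM => wddwddSMM => wddwdddWMM => wddwdddSMMM => wddwddddMMM => wddwddddvMM => wddwddddvvM => wddwddddvvv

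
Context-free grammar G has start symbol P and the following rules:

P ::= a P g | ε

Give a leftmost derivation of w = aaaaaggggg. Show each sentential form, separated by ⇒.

P ⇒ aPg   [P ::= a P g]
aPg ⇒ aaPgg   [P ::= a P g]
aaPgg ⇒ aaaPggg   [P ::= a P g]
aaaPggg ⇒ aaaaPgggg   [P ::= a P g]
aaaaPgggg ⇒ aaaaaPggggg   [P ::= a P g]
aaaaaPggggg ⇒ aaaaaggggg   [P ::= ε]

P ⇒ aPg ⇒ aaPgg ⇒ aaaPggg ⇒ aaaaPgggg ⇒ aaaaaPggggg ⇒ aaaaaggggg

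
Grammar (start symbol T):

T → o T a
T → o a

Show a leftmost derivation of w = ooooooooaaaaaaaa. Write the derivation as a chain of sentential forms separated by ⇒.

T ⇒ oTa ⇒ ooTaa ⇒ oooTaaa ⇒ ooooTaaaa ⇒ oooooTaaaaa ⇒ ooooooTaaaaaa ⇒ oooooooTaaaaaaa ⇒ ooooooooaaaaaaaa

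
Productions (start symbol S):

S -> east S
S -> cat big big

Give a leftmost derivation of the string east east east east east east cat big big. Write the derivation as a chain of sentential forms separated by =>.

S => east S   [S -> east S]
east S => east east S   [S -> east S]
east east S => east east east S   [S -> east S]
east east east S => east east east east S   [S -> east S]
east east east east S => east east east east east S   [S -> east S]
east east east east east S => east east east east east east S   [S -> east S]
east east east east east east S => east east east east east east cat big big   [S -> cat big big]

S => east S => east east S => east east east S => east east east east S => east east east east east S => east east east east east east S => east east east east east east cat big big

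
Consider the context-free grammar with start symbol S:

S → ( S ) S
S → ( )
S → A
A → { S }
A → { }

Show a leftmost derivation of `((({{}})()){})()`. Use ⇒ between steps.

S⇒(S)S⇒((S)S)S⇒(((S)S)S)S⇒(((A)S)S)S⇒((({S})S)S)S⇒((({A})S)S)S⇒((({{}})S)S)S⇒((({{}})())S)S⇒((({{}})())A)S⇒((({{}})()){})S⇒((({{}})()){})()

S ⇒ (S)S   [S → ( S ) S]
(S)S ⇒ ((S)S)S   [S → ( S ) S]
((S)S)S ⇒ (((S)S)S)S   [S → ( S ) S]
(((S)S)S)S ⇒ (((A)S)S)S   [S → A]
(((A)S)S)S ⇒ ((({S})S)S)S   [A → { S }]
((({S})S)S)S ⇒ ((({A})S)S)S   [S → A]
((({A})S)S)S ⇒ ((({{}})S)S)S   [A → { }]
((({{}})S)S)S ⇒ ((({{}})())S)S   [S → ( )]
((({{}})())S)S ⇒ ((({{}})())A)S   [S → A]
((({{}})())A)S ⇒ ((({{}})()){})S   [A → { }]
((({{}})()){})S ⇒ ((({{}})()){})()   [S → ( )]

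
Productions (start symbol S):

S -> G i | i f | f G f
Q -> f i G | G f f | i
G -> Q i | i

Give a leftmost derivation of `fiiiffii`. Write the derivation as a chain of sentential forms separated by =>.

S => Gi   [S -> G i]
Gi => Qii   [G -> Q i]
Qii => Gffii   [Q -> G f f]
Gffii => Qiffii   [G -> Q i]
Qiffii => fiGiffii   [Q -> f i G]
fiGiffii => fiiiffii   [G -> i]

S => Gi => Qii => Gffii => Qiffii => fiGiffii => fiiiffii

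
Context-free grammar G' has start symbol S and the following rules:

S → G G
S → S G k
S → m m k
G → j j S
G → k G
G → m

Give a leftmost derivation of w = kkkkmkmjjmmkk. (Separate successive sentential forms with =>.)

S => SGk   [S → S G k]
SGk => GGGk   [S → G G]
GGGk => kGGGk   [G → k G]
kGGGk => kkGGGk   [G → k G]
kkGGGk => kkkGGGk   [G → k G]
kkkGGGk => kkkkGGGk   [G → k G]
kkkkGGGk => kkkkmGGk   [G → m]
kkkkmGGk => kkkkmkGGk   [G → k G]
kkkkmkGGk => kkkkmkmGk   [G → m]
kkkkmkmGk => kkkkmkmjjSk   [G → j j S]
kkkkmkmjjSk => kkkkmkmjjmmkk   [S → m m k]

S=>SGk=>GGGk=>kGGGk=>kkGGGk=>kkkGGGk=>kkkkGGGk=>kkkkmGGk=>kkkkmkGGk=>kkkkmkmGk=>kkkkmkmjjSk=>kkkkmkmjjmmkk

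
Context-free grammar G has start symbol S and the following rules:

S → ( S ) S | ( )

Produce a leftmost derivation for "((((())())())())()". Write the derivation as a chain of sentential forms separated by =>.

S => (S)S => ((S)S)S => (((S)S)S)S => ((((S)S)S)S)S => ((((())S)S)S)S => ((((())())S)S)S => ((((())())())S)S => ((((())())())())S => ((((())())())())()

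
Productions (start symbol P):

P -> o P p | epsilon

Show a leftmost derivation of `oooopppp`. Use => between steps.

P => oPp   [P -> o P p]
oPp => ooPpp   [P -> o P p]
ooPpp => oooPppp   [P -> o P p]
oooPppp => ooooPpppp   [P -> o P p]
ooooPpppp => oooopppp   [P -> epsilon]

P => oPp => ooPpp => oooPppp => ooooPpppp => oooopppp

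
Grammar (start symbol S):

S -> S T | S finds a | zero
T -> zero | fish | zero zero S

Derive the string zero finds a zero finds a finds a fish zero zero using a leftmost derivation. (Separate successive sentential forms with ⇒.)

S ⇒ S T ⇒ S T T ⇒ S T T T ⇒ S finds a T T T ⇒ S finds a finds a T T T ⇒ S T finds a finds a T T T ⇒ S finds a T finds a finds a T T T ⇒ zero finds a T finds a finds a T T T ⇒ zero finds a zero finds a finds a T T T ⇒ zero finds a zero finds a finds a fish T T ⇒ zero finds a zero finds a finds a fish zero T ⇒ zero finds a zero finds a finds a fish zero zero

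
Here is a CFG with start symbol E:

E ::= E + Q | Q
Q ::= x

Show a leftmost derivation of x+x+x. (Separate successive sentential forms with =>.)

E => E+Q => E+Q+Q => Q+Q+Q => x+Q+Q => x+x+Q => x+x+x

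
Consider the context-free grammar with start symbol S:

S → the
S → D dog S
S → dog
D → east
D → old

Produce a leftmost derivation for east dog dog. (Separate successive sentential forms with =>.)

S => D dog S => east dog S => east dog dog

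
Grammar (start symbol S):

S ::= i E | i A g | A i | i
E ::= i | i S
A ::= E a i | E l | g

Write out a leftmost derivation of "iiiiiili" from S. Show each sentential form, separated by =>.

S => iE   [S ::= i E]
iE => iiS   [E ::= i S]
iiS => iiiE   [S ::= i E]
iiiE => iiiiS   [E ::= i S]
iiiiS => iiiiAi   [S ::= A i]
iiiiAi => iiiiEli   [A ::= E l]
iiiiEli => iiiiiSli   [E ::= i S]
iiiiiSli => iiiiiili   [S ::= i]

S => iE => iiS => iiiE => iiiiS => iiiiAi => iiiiEli => iiiiiSli => iiiiiili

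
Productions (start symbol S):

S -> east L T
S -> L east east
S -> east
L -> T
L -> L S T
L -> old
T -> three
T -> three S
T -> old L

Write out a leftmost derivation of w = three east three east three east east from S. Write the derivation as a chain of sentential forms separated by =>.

S => L east east => L S T east east => L S T S T east east => T S T S T east east => three S T S T east east => three east T S T east east => three east three S T east east => three east three east T east east => three east three east three east east

S => L east east   [S -> L east east]
L east east => L S T east east   [L -> L S T]
L S T east east => L S T S T east east   [L -> L S T]
L S T S T east east => T S T S T east east   [L -> T]
T S T S T east east => three S T S T east east   [T -> three]
three S T S T east east => three east T S T east east   [S -> east]
three east T S T east east => three east three S T east east   [T -> three]
three east three S T east east => three east three east T east east   [S -> east]
three east three east T east east => three east three east three east east   [T -> three]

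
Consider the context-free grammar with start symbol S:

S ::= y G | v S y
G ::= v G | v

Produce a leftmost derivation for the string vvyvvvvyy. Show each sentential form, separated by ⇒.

S ⇒ vSy   [S ::= v S y]
vSy ⇒ vvSyy   [S ::= v S y]
vvSyy ⇒ vvyGyy   [S ::= y G]
vvyGyy ⇒ vvyvGyy   [G ::= v G]
vvyvGyy ⇒ vvyvvGyy   [G ::= v G]
vvyvvGyy ⇒ vvyvvvGyy   [G ::= v G]
vvyvvvGyy ⇒ vvyvvvvyy   [G ::= v]

S ⇒ vSy ⇒ vvSyy ⇒ vvyGyy ⇒ vvyvGyy ⇒ vvyvvGyy ⇒ vvyvvvGyy ⇒ vvyvvvvyy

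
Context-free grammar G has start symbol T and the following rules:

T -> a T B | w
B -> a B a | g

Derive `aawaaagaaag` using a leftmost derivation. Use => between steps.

T=>aTB=>aaTBB=>aawBB=>aawaBaB=>aawaaBaaB=>aawaaaBaaaB=>aawaaagaaaB=>aawaaagaaag

T => aTB   [T -> a T B]
aTB => aaTBB   [T -> a T B]
aaTBB => aawBB   [T -> w]
aawBB => aawaBaB   [B -> a B a]
aawaBaB => aawaaBaaB   [B -> a B a]
aawaaBaaB => aawaaaBaaaB   [B -> a B a]
aawaaaBaaaB => aawaaagaaaB   [B -> g]
aawaaagaaaB => aawaaagaaag   [B -> g]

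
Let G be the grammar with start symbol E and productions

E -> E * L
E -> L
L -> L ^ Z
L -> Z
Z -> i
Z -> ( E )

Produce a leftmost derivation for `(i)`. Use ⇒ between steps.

E⇒L⇒Z⇒(E)⇒(L)⇒(Z)⇒(i)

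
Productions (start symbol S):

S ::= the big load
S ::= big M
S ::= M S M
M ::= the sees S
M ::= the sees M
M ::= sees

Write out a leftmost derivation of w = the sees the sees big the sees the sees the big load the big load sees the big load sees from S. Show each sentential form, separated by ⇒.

S ⇒ M S M ⇒ the sees M S M ⇒ the sees the sees S S M ⇒ the sees the sees big M S M ⇒ the sees the sees big the sees S S M ⇒ the sees the sees big the sees M S M S M ⇒ the sees the sees big the sees the sees S S M S M ⇒ the sees the sees big the sees the sees the big load S M S M ⇒ the sees the sees big the sees the sees the big load the big load M S M ⇒ the sees the sees big the sees the sees the big load the big load sees S M ⇒ the sees the sees big the sees the sees the big load the big load sees the big load M ⇒ the sees the sees big the sees the sees the big load the big load sees the big load sees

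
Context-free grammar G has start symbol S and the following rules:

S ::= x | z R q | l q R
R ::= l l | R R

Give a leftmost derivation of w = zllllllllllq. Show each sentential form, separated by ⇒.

S ⇒ zRq ⇒ zRRq ⇒ zllRq ⇒ zllRRq ⇒ zllRRRq ⇒ zllRRRRq ⇒ zllllRRRq ⇒ zllllllRRq ⇒ zllllllllRq ⇒ zllllllllllq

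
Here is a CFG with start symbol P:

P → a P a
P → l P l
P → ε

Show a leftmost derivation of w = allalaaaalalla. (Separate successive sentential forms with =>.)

P => aPa   [P → a P a]
aPa => alPla   [P → l P l]
alPla => allPlla   [P → l P l]
allPlla => allaPalla   [P → a P a]
allaPalla => allalPlalla   [P → l P l]
allalPlalla => allalaPalalla   [P → a P a]
allalaPalalla => allalaaPaalalla   [P → a P a]
allalaaPaalalla => allalaaaalalla   [P → ε]

P=>aPa=>alPla=>allPlla=>allaPalla=>allalPlalla=>allalaPalalla=>allalaaPaalalla=>allalaaaalalla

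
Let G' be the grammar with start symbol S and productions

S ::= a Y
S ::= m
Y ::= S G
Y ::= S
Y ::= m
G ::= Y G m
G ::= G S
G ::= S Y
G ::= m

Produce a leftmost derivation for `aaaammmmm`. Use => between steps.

S => aY => aSG => aaYG => aaSGG => aaaYGG => aaaSGGG => aaaaYGGG => aaaaSGGG => aaaamGGG => aaaamSYGG => aaaammYGG => aaaammmGG => aaaammmmG => aaaammmmm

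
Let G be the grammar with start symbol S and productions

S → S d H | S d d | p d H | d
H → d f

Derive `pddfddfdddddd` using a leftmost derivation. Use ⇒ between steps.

S ⇒ Sdd   [S → S d d]
Sdd ⇒ Sdddd   [S → S d d]
Sdddd ⇒ Sdddddd   [S → S d d]
Sdddddd ⇒ SdHdddddd   [S → S d H]
SdHdddddd ⇒ pdHdHdddddd   [S → p d H]
pdHdHdddddd ⇒ pddfdHdddddd   [H → d f]
pddfdHdddddd ⇒ pddfddfdddddd   [H → d f]

S ⇒ Sdd ⇒ Sdddd ⇒ Sdddddd ⇒ SdHdddddd ⇒ pdHdHdddddd ⇒ pddfdHdddddd ⇒ pddfddfdddddd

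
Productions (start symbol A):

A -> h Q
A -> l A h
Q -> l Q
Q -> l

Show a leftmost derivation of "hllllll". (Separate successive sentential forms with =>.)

A => hQ   [A -> h Q]
hQ => hlQ   [Q -> l Q]
hlQ => hllQ   [Q -> l Q]
hllQ => hlllQ   [Q -> l Q]
hlllQ => hllllQ   [Q -> l Q]
hllllQ => hlllllQ   [Q -> l Q]
hlllllQ => hllllll   [Q -> l]

A=>hQ=>hlQ=>hllQ=>hlllQ=>hllllQ=>hlllllQ=>hllllll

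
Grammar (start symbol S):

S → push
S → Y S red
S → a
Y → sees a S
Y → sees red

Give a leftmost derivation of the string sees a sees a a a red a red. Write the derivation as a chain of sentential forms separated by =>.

S => Y S red   [S → Y S red]
Y S red => sees a S S red   [Y → sees a S]
sees a S S red => sees a Y S red S red   [S → Y S red]
sees a Y S red S red => sees a sees a S S red S red   [Y → sees a S]
sees a sees a S S red S red => sees a sees a a S red S red   [S → a]
sees a sees a a S red S red => sees a sees a a a red S red   [S → a]
sees a sees a a a red S red => sees a sees a a a red a red   [S → a]

S => Y S red => sees a S S red => sees a Y S red S red => sees a sees a S S red S red => sees a sees a a S red S red => sees a sees a a a red S red => sees a sees a a a red a red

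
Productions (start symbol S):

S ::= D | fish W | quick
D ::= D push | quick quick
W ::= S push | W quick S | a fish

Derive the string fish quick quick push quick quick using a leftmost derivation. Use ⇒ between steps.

S ⇒ fish W   [S ::= fish W]
fish W ⇒ fish W quick S   [W ::= W quick S]
fish W quick S ⇒ fish S push quick S   [W ::= S push]
fish S push quick S ⇒ fish D push quick S   [S ::= D]
fish D push quick S ⇒ fish quick quick push quick S   [D ::= quick quick]
fish quick quick push quick S ⇒ fish quick quick push quick quick   [S ::= quick]

S ⇒ fish W ⇒ fish W quick S ⇒ fish S push quick S ⇒ fish D push quick S ⇒ fish quick quick push quick S ⇒ fish quick quick push quick quick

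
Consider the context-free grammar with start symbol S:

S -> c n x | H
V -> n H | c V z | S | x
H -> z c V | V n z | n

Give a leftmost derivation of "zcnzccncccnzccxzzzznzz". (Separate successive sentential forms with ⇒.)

S ⇒ H   [S -> H]
H ⇒ zcV   [H -> z c V]
zcV ⇒ zcnH   [V -> n H]
zcnH ⇒ zcnzcV   [H -> z c V]
zcnzcV ⇒ zcnzccVz   [V -> c V z]
zcnzccVz ⇒ zcnzccnHz   [V -> n H]
zcnzccnHz ⇒ zcnzccnVnzz   [H -> V n z]
zcnzccnVnzz ⇒ zcnzccncVznzz   [V -> c V z]
zcnzccncVznzz ⇒ zcnzccnccVzznzz   [V -> c V z]
zcnzccnccVzznzz ⇒ zcnzccncccVzzznzz   [V -> c V z]
zcnzccncccVzzznzz ⇒ zcnzccncccnHzzznzz   [V -> n H]
zcnzccncccnHzzznzz ⇒ zcnzccncccnzcVzzznzz   [H -> z c V]
zcnzccncccnzcVzzznzz ⇒ zcnzccncccnzccVzzzznzz   [V -> c V z]
zcnzccncccnzccVzzzznzz ⇒ zcnzccncccnzccxzzzznzz   [V -> x]

S ⇒ H ⇒ zcV ⇒ zcnH ⇒ zcnzcV ⇒ zcnzccVz ⇒ zcnzccnHz ⇒ zcnzccnVnzz ⇒ zcnzccncVznzz ⇒ zcnzccnccVzznzz ⇒ zcnzccncccVzzznzz ⇒ zcnzccncccnHzzznzz ⇒ zcnzccncccnzcVzzznzz ⇒ zcnzccncccnzccVzzzznzz ⇒ zcnzccncccnzccxzzzznzz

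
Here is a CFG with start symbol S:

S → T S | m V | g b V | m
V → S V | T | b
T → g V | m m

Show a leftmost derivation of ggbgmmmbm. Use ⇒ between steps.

S ⇒ TS   [S → T S]
TS ⇒ gVS   [T → g V]
gVS ⇒ gSVS   [V → S V]
gSVS ⇒ ggbVVS   [S → g b V]
ggbVVS ⇒ ggbTVS   [V → T]
ggbTVS ⇒ ggbgVVS   [T → g V]
ggbgVVS ⇒ ggbgTVS   [V → T]
ggbgTVS ⇒ ggbgmmVS   [T → m m]
ggbgmmVS ⇒ ggbgmmSVS   [V → S V]
ggbgmmSVS ⇒ ggbgmmmVS   [S → m]
ggbgmmmVS ⇒ ggbgmmmbS   [V → b]
ggbgmmmbS ⇒ ggbgmmmbm   [S → m]

S ⇒ TS ⇒ gVS ⇒ gSVS ⇒ ggbVVS ⇒ ggbTVS ⇒ ggbgVVS ⇒ ggbgTVS ⇒ ggbgmmVS ⇒ ggbgmmSVS ⇒ ggbgmmmVS ⇒ ggbgmmmbS ⇒ ggbgmmmbm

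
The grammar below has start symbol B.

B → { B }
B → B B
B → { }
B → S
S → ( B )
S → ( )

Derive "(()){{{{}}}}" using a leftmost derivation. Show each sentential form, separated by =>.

B => BB => SB => (B)B => (S)B => (())B => (()){B} => (()){{B}} => (()){{{B}}} => (()){{{{}}}}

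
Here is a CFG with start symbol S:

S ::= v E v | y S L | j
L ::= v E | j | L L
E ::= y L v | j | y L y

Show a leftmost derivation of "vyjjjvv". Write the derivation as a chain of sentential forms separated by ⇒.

S ⇒ vEv ⇒ vyLvv ⇒ vyLLvv ⇒ vyLLLvv ⇒ vyjLLvv ⇒ vyjjLvv ⇒ vyjjjvv

S ⇒ vEv   [S ::= v E v]
vEv ⇒ vyLvv   [E ::= y L v]
vyLvv ⇒ vyLLvv   [L ::= L L]
vyLLvv ⇒ vyLLLvv   [L ::= L L]
vyLLLvv ⇒ vyjLLvv   [L ::= j]
vyjLLvv ⇒ vyjjLvv   [L ::= j]
vyjjLvv ⇒ vyjjjvv   [L ::= j]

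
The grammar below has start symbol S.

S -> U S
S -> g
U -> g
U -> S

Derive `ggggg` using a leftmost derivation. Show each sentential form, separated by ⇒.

S ⇒ US ⇒ SS ⇒ USS ⇒ SSS ⇒ USSS ⇒ SSSS ⇒ USSSS ⇒ gSSSS ⇒ ggSSS ⇒ gggSS ⇒ ggggS ⇒ ggggg

S ⇒ US   [S -> U S]
US ⇒ SS   [U -> S]
SS ⇒ USS   [S -> U S]
USS ⇒ SSS   [U -> S]
SSS ⇒ USSS   [S -> U S]
USSS ⇒ SSSS   [U -> S]
SSSS ⇒ USSSS   [S -> U S]
USSSS ⇒ gSSSS   [U -> g]
gSSSS ⇒ ggSSS   [S -> g]
ggSSS ⇒ gggSS   [S -> g]
gggSS ⇒ ggggS   [S -> g]
ggggS ⇒ ggggg   [S -> g]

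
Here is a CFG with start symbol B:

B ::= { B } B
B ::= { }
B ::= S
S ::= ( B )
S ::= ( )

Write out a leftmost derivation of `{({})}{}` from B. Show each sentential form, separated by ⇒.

B ⇒ {B}B   [B ::= { B } B]
{B}B ⇒ {S}B   [B ::= S]
{S}B ⇒ {(B)}B   [S ::= ( B )]
{(B)}B ⇒ {({})}B   [B ::= { }]
{({})}B ⇒ {({})}{}   [B ::= { }]

B ⇒ {B}B ⇒ {S}B ⇒ {(B)}B ⇒ {({})}B ⇒ {({})}{}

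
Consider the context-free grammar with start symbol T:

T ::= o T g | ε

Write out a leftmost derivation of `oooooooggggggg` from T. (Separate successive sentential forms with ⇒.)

T ⇒ oTg ⇒ ooTgg ⇒ oooTggg ⇒ ooooTgggg ⇒ oooooTggggg ⇒ ooooooTgggggg ⇒ oooooooTggggggg ⇒ oooooooggggggg

T ⇒ oTg   [T ::= o T g]
oTg ⇒ ooTgg   [T ::= o T g]
ooTgg ⇒ oooTggg   [T ::= o T g]
oooTggg ⇒ ooooTgggg   [T ::= o T g]
ooooTgggg ⇒ oooooTggggg   [T ::= o T g]
oooooTggggg ⇒ ooooooTgggggg   [T ::= o T g]
ooooooTgggggg ⇒ oooooooTggggggg   [T ::= o T g]
oooooooTggggggg ⇒ oooooooggggggg   [T ::= ε]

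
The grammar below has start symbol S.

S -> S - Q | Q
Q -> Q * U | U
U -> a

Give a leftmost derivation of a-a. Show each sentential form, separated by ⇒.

S ⇒ S-Q ⇒ Q-Q ⇒ U-Q ⇒ a-Q ⇒ a-U ⇒ a-a

S ⇒ S-Q   [S -> S - Q]
S-Q ⇒ Q-Q   [S -> Q]
Q-Q ⇒ U-Q   [Q -> U]
U-Q ⇒ a-Q   [U -> a]
a-Q ⇒ a-U   [Q -> U]
a-U ⇒ a-a   [U -> a]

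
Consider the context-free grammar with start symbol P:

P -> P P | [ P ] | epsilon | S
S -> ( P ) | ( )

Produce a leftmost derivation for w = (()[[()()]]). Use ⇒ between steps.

P⇒S⇒(P)⇒(PP)⇒(SP)⇒(()P)⇒(()[P])⇒(()[[P]])⇒(()[[PP]])⇒(()[[PPP]])⇒(()[[SPP]])⇒(()[[()PP]])⇒(()[[()SP]])⇒(()[[()()P]])⇒(()[[()()]])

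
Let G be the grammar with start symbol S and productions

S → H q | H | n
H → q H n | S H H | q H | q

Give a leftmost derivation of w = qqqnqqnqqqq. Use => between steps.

S => H   [S → H]
H => SHH   [H → S H H]
SHH => HqHH   [S → H q]
HqHH => qqHH   [H → q]
qqHH => qqSHHH   [H → S H H]
qqSHHH => qqHqHHH   [S → H q]
qqHqHHH => qqqHnqHHH   [H → q H n]
qqqHnqHHH => qqqSHHnqHHH   [H → S H H]
qqqSHHnqHHH => qqqnHHnqHHH   [S → n]
qqqnHHnqHHH => qqqnqHnqHHH   [H → q]
qqqnqHnqHHH => qqqnqqnqHHH   [H → q]
qqqnqqnqHHH => qqqnqqnqqHH   [H → q]
qqqnqqnqqHH => qqqnqqnqqqH   [H → q]
qqqnqqnqqqH => qqqnqqnqqqq   [H → q]

S => H => SHH => HqHH => qqHH => qqSHHH => qqHqHHH => qqqHnqHHH => qqqSHHnqHHH => qqqnHHnqHHH => qqqnqHnqHHH => qqqnqqnqHHH => qqqnqqnqqHH => qqqnqqnqqqH => qqqnqqnqqqq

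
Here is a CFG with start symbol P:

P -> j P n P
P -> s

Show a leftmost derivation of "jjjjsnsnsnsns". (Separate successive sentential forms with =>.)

P => jPnP => jjPnPnP => jjjPnPnPnP => jjjjPnPnPnPnP => jjjjsnPnPnPnP => jjjjsnsnPnPnP => jjjjsnsnsnPnP => jjjjsnsnsnsnP => jjjjsnsnsnsns

P => jPnP   [P -> j P n P]
jPnP => jjPnPnP   [P -> j P n P]
jjPnPnP => jjjPnPnPnP   [P -> j P n P]
jjjPnPnPnP => jjjjPnPnPnPnP   [P -> j P n P]
jjjjPnPnPnPnP => jjjjsnPnPnPnP   [P -> s]
jjjjsnPnPnPnP => jjjjsnsnPnPnP   [P -> s]
jjjjsnsnPnPnP => jjjjsnsnsnPnP   [P -> s]
jjjjsnsnsnPnP => jjjjsnsnsnsnP   [P -> s]
jjjjsnsnsnsnP => jjjjsnsnsnsns   [P -> s]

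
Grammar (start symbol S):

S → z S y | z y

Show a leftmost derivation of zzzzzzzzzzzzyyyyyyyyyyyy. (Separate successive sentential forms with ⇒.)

S⇒zSy⇒zzSyy⇒zzzSyyy⇒zzzzSyyyy⇒zzzzzSyyyyy⇒zzzzzzSyyyyyy⇒zzzzzzzSyyyyyyy⇒zzzzzzzzSyyyyyyyy⇒zzzzzzzzzSyyyyyyyyy⇒zzzzzzzzzzSyyyyyyyyyy⇒zzzzzzzzzzzSyyyyyyyyyyy⇒zzzzzzzzzzzzyyyyyyyyyyyy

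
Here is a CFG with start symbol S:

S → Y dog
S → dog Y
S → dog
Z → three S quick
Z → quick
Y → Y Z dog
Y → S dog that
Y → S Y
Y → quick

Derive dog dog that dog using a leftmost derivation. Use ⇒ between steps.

S ⇒ Y dog   [S → Y dog]
Y dog ⇒ S dog that dog   [Y → S dog that]
S dog that dog ⇒ dog dog that dog   [S → dog]

S ⇒ Y dog ⇒ S dog that dog ⇒ dog dog that dog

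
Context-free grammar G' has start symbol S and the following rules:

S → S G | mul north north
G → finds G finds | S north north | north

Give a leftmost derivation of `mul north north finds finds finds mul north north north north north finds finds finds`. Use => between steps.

S => S G   [S → S G]
S G => mul north north G   [S → mul north north]
mul north north G => mul north north finds G finds   [G → finds G finds]
mul north north finds G finds => mul north north finds finds G finds finds   [G → finds G finds]
mul north north finds finds G finds finds => mul north north finds finds finds G finds finds finds   [G → finds G finds]
mul north north finds finds finds G finds finds finds => mul north north finds finds finds S north north finds finds finds   [G → S north north]
mul north north finds finds finds S north north finds finds finds => mul north north finds finds finds S G north north finds finds finds   [S → S G]
mul north north finds finds finds S G north north finds finds finds => mul north north finds finds finds mul north north G north north finds finds finds   [S → mul north north]
mul north north finds finds finds mul north north G north north finds finds finds => mul north north finds finds finds mul north north north north north finds finds finds   [G → north]

S => S G => mul north north G => mul north north finds G finds => mul north north finds finds G finds finds => mul north north finds finds finds G finds finds finds => mul north north finds finds finds S north north finds finds finds => mul north north finds finds finds S G north north finds finds finds => mul north north finds finds finds mul north north G north north finds finds finds => mul north north finds finds finds mul north north north north north finds finds finds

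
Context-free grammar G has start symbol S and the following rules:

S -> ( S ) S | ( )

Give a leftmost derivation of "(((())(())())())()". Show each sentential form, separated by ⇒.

S ⇒ (S)S ⇒ ((S)S)S ⇒ (((S)S)S)S ⇒ (((())S)S)S ⇒ (((())(S)S)S)S ⇒ (((())(())S)S)S ⇒ (((())(())())S)S ⇒ (((())(())())())S ⇒ (((())(())())())()

S ⇒ (S)S   [S -> ( S ) S]
(S)S ⇒ ((S)S)S   [S -> ( S ) S]
((S)S)S ⇒ (((S)S)S)S   [S -> ( S ) S]
(((S)S)S)S ⇒ (((())S)S)S   [S -> ( )]
(((())S)S)S ⇒ (((())(S)S)S)S   [S -> ( S ) S]
(((())(S)S)S)S ⇒ (((())(())S)S)S   [S -> ( )]
(((())(())S)S)S ⇒ (((())(())())S)S   [S -> ( )]
(((())(())())S)S ⇒ (((())(())())())S   [S -> ( )]
(((())(())())())S ⇒ (((())(())())())()   [S -> ( )]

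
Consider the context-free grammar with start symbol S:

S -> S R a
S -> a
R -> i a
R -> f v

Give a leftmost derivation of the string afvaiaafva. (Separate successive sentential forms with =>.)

S => SRa   [S -> S R a]
SRa => SRaRa   [S -> S R a]
SRaRa => SRaRaRa   [S -> S R a]
SRaRaRa => aRaRaRa   [S -> a]
aRaRaRa => afvaRaRa   [R -> f v]
afvaRaRa => afvaiaaRa   [R -> i a]
afvaiaaRa => afvaiaafva   [R -> f v]

S => SRa => SRaRa => SRaRaRa => aRaRaRa => afvaRaRa => afvaiaaRa => afvaiaafva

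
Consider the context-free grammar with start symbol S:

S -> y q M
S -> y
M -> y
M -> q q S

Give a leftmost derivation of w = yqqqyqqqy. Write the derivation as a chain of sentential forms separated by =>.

S => yqM   [S -> y q M]
yqM => yqqqS   [M -> q q S]
yqqqS => yqqqyqM   [S -> y q M]
yqqqyqM => yqqqyqqqS   [M -> q q S]
yqqqyqqqS => yqqqyqqqy   [S -> y]

S => yqM => yqqqS => yqqqyqM => yqqqyqqqS => yqqqyqqqy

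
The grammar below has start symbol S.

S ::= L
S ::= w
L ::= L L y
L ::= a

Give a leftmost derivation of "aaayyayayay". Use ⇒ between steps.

S⇒L⇒LLy⇒LLyLy⇒LLyLyLy⇒LLyLyLyLy⇒aLyLyLyLy⇒aLLyyLyLyLy⇒aaLyyLyLyLy⇒aaayyLyLyLy⇒aaayyayLyLy⇒aaayyayayLy⇒aaayyayayay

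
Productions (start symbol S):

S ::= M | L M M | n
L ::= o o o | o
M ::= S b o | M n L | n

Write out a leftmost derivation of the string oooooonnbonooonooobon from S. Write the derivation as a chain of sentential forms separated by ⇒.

S⇒LMM⇒oooMM⇒oooSboM⇒oooMboM⇒oooMnLboM⇒oooMnLnLboM⇒oooSbonLnLboM⇒oooLMMbonLnLboM⇒ooooooMMbonLnLboM⇒oooooonMbonLnLboM⇒oooooonnbonLnLboM⇒oooooonnbonooonLboM⇒oooooonnbonooonoooboM⇒oooooonnbonooonooobon

S ⇒ LMM   [S ::= L M M]
LMM ⇒ oooMM   [L ::= o o o]
oooMM ⇒ oooSboM   [M ::= S b o]
oooSboM ⇒ oooMboM   [S ::= M]
oooMboM ⇒ oooMnLboM   [M ::= M n L]
oooMnLboM ⇒ oooMnLnLboM   [M ::= M n L]
oooMnLnLboM ⇒ oooSbonLnLboM   [M ::= S b o]
oooSbonLnLboM ⇒ oooLMMbonLnLboM   [S ::= L M M]
oooLMMbonLnLboM ⇒ ooooooMMbonLnLboM   [L ::= o o o]
ooooooMMbonLnLboM ⇒ oooooonMbonLnLboM   [M ::= n]
oooooonMbonLnLboM ⇒ oooooonnbonLnLboM   [M ::= n]
oooooonnbonLnLboM ⇒ oooooonnbonooonLboM   [L ::= o o o]
oooooonnbonooonLboM ⇒ oooooonnbonooonoooboM   [L ::= o o o]
oooooonnbonooonoooboM ⇒ oooooonnbonooonooobon   [M ::= n]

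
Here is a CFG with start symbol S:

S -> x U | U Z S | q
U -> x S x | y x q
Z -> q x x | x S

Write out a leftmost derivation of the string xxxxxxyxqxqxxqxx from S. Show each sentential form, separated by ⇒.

S ⇒ xU   [S -> x U]
xU ⇒ xxSx   [U -> x S x]
xxSx ⇒ xxxUx   [S -> x U]
xxxUx ⇒ xxxxSxx   [U -> x S x]
xxxxSxx ⇒ xxxxUZSxx   [S -> U Z S]
xxxxUZSxx ⇒ xxxxxSxZSxx   [U -> x S x]
xxxxxSxZSxx ⇒ xxxxxxUxZSxx   [S -> x U]
xxxxxxUxZSxx ⇒ xxxxxxyxqxZSxx   [U -> y x q]
xxxxxxyxqxZSxx ⇒ xxxxxxyxqxqxxSxx   [Z -> q x x]
xxxxxxyxqxqxxSxx ⇒ xxxxxxyxqxqxxqxx   [S -> q]

S⇒xU⇒xxSx⇒xxxUx⇒xxxxSxx⇒xxxxUZSxx⇒xxxxxSxZSxx⇒xxxxxxUxZSxx⇒xxxxxxyxqxZSxx⇒xxxxxxyxqxqxxSxx⇒xxxxxxyxqxqxxqxx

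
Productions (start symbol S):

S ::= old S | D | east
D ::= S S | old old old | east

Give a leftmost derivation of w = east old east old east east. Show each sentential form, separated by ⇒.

S ⇒ D   [S ::= D]
D ⇒ S S   [D ::= S S]
S S ⇒ D S   [S ::= D]
D S ⇒ S S S   [D ::= S S]
S S S ⇒ D S S   [S ::= D]
D S S ⇒ S S S S   [D ::= S S]
S S S S ⇒ east S S S   [S ::= east]
east S S S ⇒ east old S S S   [S ::= old S]
east old S S S ⇒ east old D S S   [S ::= D]
east old D S S ⇒ east old east S S   [D ::= east]
east old east S S ⇒ east old east old S S   [S ::= old S]
east old east old S S ⇒ east old east old east S   [S ::= east]
east old east old east S ⇒ east old east old east east   [S ::= east]

S ⇒ D ⇒ S S ⇒ D S ⇒ S S S ⇒ D S S ⇒ S S S S ⇒ east S S S ⇒ east old S S S ⇒ east old D S S ⇒ east old east S S ⇒ east old east old S S ⇒ east old east old east S ⇒ east old east old east east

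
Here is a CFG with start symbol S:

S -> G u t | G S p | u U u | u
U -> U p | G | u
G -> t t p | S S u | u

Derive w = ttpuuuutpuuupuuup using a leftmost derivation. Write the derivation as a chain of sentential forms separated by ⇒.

S ⇒ GSp   [S -> G S p]
GSp ⇒ SSuSp   [G -> S S u]
SSuSp ⇒ GSpSuSp   [S -> G S p]
GSpSuSp ⇒ SSuSpSuSp   [G -> S S u]
SSuSpSuSp ⇒ GSpSuSpSuSp   [S -> G S p]
GSpSuSpSuSp ⇒ ttpSpSuSpSuSp   [G -> t t p]
ttpSpSuSpSuSp ⇒ ttpGutpSuSpSuSp   [S -> G u t]
ttpGutpSuSpSuSp ⇒ ttpSSuutpSuSpSuSp   [G -> S S u]
ttpSSuutpSuSpSuSp ⇒ ttpuSuutpSuSpSuSp   [S -> u]
ttpuSuutpSuSpSuSp ⇒ ttpuuuutpSuSpSuSp   [S -> u]
ttpuuuutpSuSpSuSp ⇒ ttpuuuutpuuSpSuSp   [S -> u]
ttpuuuutpuuSpSuSp ⇒ ttpuuuutpuuupSuSp   [S -> u]
ttpuuuutpuuupSuSp ⇒ ttpuuuutpuuupuuSp   [S -> u]
ttpuuuutpuuupuuSp ⇒ ttpuuuutpuuupuuup   [S -> u]

S ⇒ GSp ⇒ SSuSp ⇒ GSpSuSp ⇒ SSuSpSuSp ⇒ GSpSuSpSuSp ⇒ ttpSpSuSpSuSp ⇒ ttpGutpSuSpSuSp ⇒ ttpSSuutpSuSpSuSp ⇒ ttpuSuutpSuSpSuSp ⇒ ttpuuuutpSuSpSuSp ⇒ ttpuuuutpuuSpSuSp ⇒ ttpuuuutpuuupSuSp ⇒ ttpuuuutpuuupuuSp ⇒ ttpuuuutpuuupuuup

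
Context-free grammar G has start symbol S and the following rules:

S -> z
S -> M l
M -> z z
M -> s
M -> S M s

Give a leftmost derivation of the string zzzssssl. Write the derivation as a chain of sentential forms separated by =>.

S => Ml   [S -> M l]
Ml => SMsl   [M -> S M s]
SMsl => zMsl   [S -> z]
zMsl => zSMssl   [M -> S M s]
zSMssl => zzMssl   [S -> z]
zzMssl => zzSMsssl   [M -> S M s]
zzSMsssl => zzzMsssl   [S -> z]
zzzMsssl => zzzssssl   [M -> s]

S => Ml => SMsl => zMsl => zSMssl => zzMssl => zzSMsssl => zzzMsssl => zzzssssl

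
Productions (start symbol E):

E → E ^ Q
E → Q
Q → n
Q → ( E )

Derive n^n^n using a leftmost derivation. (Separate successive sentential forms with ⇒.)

E ⇒ E^Q ⇒ E^Q^Q ⇒ Q^Q^Q ⇒ n^Q^Q ⇒ n^n^Q ⇒ n^n^n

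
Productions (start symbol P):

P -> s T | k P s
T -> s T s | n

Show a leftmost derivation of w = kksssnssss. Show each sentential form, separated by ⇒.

P ⇒ kPs ⇒ kkPss ⇒ kksTss ⇒ kkssTsss ⇒ kksssTssss ⇒ kksssnssss

P ⇒ kPs   [P -> k P s]
kPs ⇒ kkPss   [P -> k P s]
kkPss ⇒ kksTss   [P -> s T]
kksTss ⇒ kkssTsss   [T -> s T s]
kkssTsss ⇒ kksssTssss   [T -> s T s]
kksssTssss ⇒ kksssnssss   [T -> n]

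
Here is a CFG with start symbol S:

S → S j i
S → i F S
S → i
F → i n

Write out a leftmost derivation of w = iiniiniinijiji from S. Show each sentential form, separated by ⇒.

S ⇒ Sji   [S → S j i]
Sji ⇒ iFSji   [S → i F S]
iFSji ⇒ iinSji   [F → i n]
iinSji ⇒ iinSjiji   [S → S j i]
iinSjiji ⇒ iiniFSjiji   [S → i F S]
iiniFSjiji ⇒ iiniinSjiji   [F → i n]
iiniinSjiji ⇒ iiniiniFSjiji   [S → i F S]
iiniiniFSjiji ⇒ iiniiniinSjiji   [F → i n]
iiniiniinSjiji ⇒ iiniiniinijiji   [S → i]

S ⇒ Sji ⇒ iFSji ⇒ iinSji ⇒ iinSjiji ⇒ iiniFSjiji ⇒ iiniinSjiji ⇒ iiniiniFSjiji ⇒ iiniiniinSjiji ⇒ iiniiniinijiji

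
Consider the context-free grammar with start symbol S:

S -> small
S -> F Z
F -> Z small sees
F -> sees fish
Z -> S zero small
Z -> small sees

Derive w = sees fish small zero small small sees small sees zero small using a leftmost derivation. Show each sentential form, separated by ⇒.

S ⇒ F Z   [S -> F Z]
F Z ⇒ sees fish Z   [F -> sees fish]
sees fish Z ⇒ sees fish S zero small   [Z -> S zero small]
sees fish S zero small ⇒ sees fish F Z zero small   [S -> F Z]
sees fish F Z zero small ⇒ sees fish Z small sees Z zero small   [F -> Z small sees]
sees fish Z small sees Z zero small ⇒ sees fish S zero small small sees Z zero small   [Z -> S zero small]
sees fish S zero small small sees Z zero small ⇒ sees fish small zero small small sees Z zero small   [S -> small]
sees fish small zero small small sees Z zero small ⇒ sees fish small zero small small sees small sees zero small   [Z -> small sees]

S ⇒ F Z ⇒ sees fish Z ⇒ sees fish S zero small ⇒ sees fish F Z zero small ⇒ sees fish Z small sees Z zero small ⇒ sees fish S zero small small sees Z zero small ⇒ sees fish small zero small small sees Z zero small ⇒ sees fish small zero small small sees small sees zero small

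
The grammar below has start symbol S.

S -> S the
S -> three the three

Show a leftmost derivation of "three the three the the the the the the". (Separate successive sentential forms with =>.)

S => S the   [S -> S the]
S the => S the the   [S -> S the]
S the the => S the the the   [S -> S the]
S the the the => S the the the the   [S -> S the]
S the the the the => S the the the the the   [S -> S the]
S the the the the the => S the the the the the the   [S -> S the]
S the the the the the the => three the three the the the the the the   [S -> three the three]

S => S the => S the the => S the the the => S the the the the => S the the the the the => S the the the the the the => three the three the the the the the the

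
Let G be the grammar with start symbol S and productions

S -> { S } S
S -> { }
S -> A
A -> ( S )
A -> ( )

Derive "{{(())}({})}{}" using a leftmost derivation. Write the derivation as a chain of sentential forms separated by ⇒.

S ⇒ {S}S   [S -> { S } S]
{S}S ⇒ {{S}S}S   [S -> { S } S]
{{S}S}S ⇒ {{A}S}S   [S -> A]
{{A}S}S ⇒ {{(S)}S}S   [A -> ( S )]
{{(S)}S}S ⇒ {{(A)}S}S   [S -> A]
{{(A)}S}S ⇒ {{(())}S}S   [A -> ( )]
{{(())}S}S ⇒ {{(())}A}S   [S -> A]
{{(())}A}S ⇒ {{(())}(S)}S   [A -> ( S )]
{{(())}(S)}S ⇒ {{(())}({})}S   [S -> { }]
{{(())}({})}S ⇒ {{(())}({})}{}   [S -> { }]

S ⇒ {S}S ⇒ {{S}S}S ⇒ {{A}S}S ⇒ {{(S)}S}S ⇒ {{(A)}S}S ⇒ {{(())}S}S ⇒ {{(())}A}S ⇒ {{(())}(S)}S ⇒ {{(())}({})}S ⇒ {{(())}({})}{}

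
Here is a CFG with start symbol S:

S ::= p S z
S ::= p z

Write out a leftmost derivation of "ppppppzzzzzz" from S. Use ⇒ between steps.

S ⇒ pSz   [S ::= p S z]
pSz ⇒ ppSzz   [S ::= p S z]
ppSzz ⇒ pppSzzz   [S ::= p S z]
pppSzzz ⇒ ppppSzzzz   [S ::= p S z]
ppppSzzzz ⇒ pppppSzzzzz   [S ::= p S z]
pppppSzzzzz ⇒ ppppppzzzzzz   [S ::= p z]

S⇒pSz⇒ppSzz⇒pppSzzz⇒ppppSzzzz⇒pppppSzzzzz⇒ppppppzzzzzz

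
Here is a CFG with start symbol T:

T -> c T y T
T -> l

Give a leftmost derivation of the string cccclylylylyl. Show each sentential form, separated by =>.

T => cTyT   [T -> c T y T]
cTyT => ccTyTyT   [T -> c T y T]
ccTyTyT => cccTyTyTyT   [T -> c T y T]
cccTyTyTyT => ccccTyTyTyTyT   [T -> c T y T]
ccccTyTyTyTyT => cccclyTyTyTyT   [T -> l]
cccclyTyTyTyT => cccclylyTyTyT   [T -> l]
cccclylyTyTyT => cccclylylyTyT   [T -> l]
cccclylylyTyT => cccclylylylyT   [T -> l]
cccclylylylyT => cccclylylylyl   [T -> l]

T => cTyT => ccTyTyT => cccTyTyTyT => ccccTyTyTyTyT => cccclyTyTyTyT => cccclylyTyTyT => cccclylylyTyT => cccclylylylyT => cccclylylylyl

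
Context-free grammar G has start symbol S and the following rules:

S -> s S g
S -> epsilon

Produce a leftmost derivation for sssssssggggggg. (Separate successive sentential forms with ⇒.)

S ⇒ sSg ⇒ ssSgg ⇒ sssSggg ⇒ ssssSgggg ⇒ sssssSggggg ⇒ ssssssSgggggg ⇒ sssssssSggggggg ⇒ sssssssggggggg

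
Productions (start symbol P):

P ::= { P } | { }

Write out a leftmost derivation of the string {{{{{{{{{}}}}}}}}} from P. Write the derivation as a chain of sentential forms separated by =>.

P=>{P}=>{{P}}=>{{{P}}}=>{{{{P}}}}=>{{{{{P}}}}}=>{{{{{{P}}}}}}=>{{{{{{{P}}}}}}}=>{{{{{{{{P}}}}}}}}=>{{{{{{{{{}}}}}}}}}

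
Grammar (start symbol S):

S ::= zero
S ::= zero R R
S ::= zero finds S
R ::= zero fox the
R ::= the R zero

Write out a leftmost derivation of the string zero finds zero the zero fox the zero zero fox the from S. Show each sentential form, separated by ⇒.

S ⇒ zero finds S ⇒ zero finds zero R R ⇒ zero finds zero the R zero R ⇒ zero finds zero the zero fox the zero R ⇒ zero finds zero the zero fox the zero zero fox the

S ⇒ zero finds S   [S ::= zero finds S]
zero finds S ⇒ zero finds zero R R   [S ::= zero R R]
zero finds zero R R ⇒ zero finds zero the R zero R   [R ::= the R zero]
zero finds zero the R zero R ⇒ zero finds zero the zero fox the zero R   [R ::= zero fox the]
zero finds zero the zero fox the zero R ⇒ zero finds zero the zero fox the zero zero fox the   [R ::= zero fox the]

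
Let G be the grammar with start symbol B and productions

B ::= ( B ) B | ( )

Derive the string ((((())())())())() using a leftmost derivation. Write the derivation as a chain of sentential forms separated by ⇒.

B ⇒ (B)B ⇒ ((B)B)B ⇒ (((B)B)B)B ⇒ ((((B)B)B)B)B ⇒ ((((())B)B)B)B ⇒ ((((())())B)B)B ⇒ ((((())())())B)B ⇒ ((((())())())())B ⇒ ((((())())())())()

B ⇒ (B)B   [B ::= ( B ) B]
(B)B ⇒ ((B)B)B   [B ::= ( B ) B]
((B)B)B ⇒ (((B)B)B)B   [B ::= ( B ) B]
(((B)B)B)B ⇒ ((((B)B)B)B)B   [B ::= ( B ) B]
((((B)B)B)B)B ⇒ ((((())B)B)B)B   [B ::= ( )]
((((())B)B)B)B ⇒ ((((())())B)B)B   [B ::= ( )]
((((())())B)B)B ⇒ ((((())())())B)B   [B ::= ( )]
((((())())())B)B ⇒ ((((())())())())B   [B ::= ( )]
((((())())())())B ⇒ ((((())())())())()   [B ::= ( )]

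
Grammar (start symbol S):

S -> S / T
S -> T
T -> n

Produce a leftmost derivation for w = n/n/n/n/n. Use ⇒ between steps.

S ⇒ S/T ⇒ S/T/T ⇒ S/T/T/T ⇒ S/T/T/T/T ⇒ T/T/T/T/T ⇒ n/T/T/T/T ⇒ n/n/T/T/T ⇒ n/n/n/T/T ⇒ n/n/n/n/T ⇒ n/n/n/n/n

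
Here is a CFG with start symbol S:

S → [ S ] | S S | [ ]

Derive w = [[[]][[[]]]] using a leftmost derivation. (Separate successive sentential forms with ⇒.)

S ⇒ [S] ⇒ [SS] ⇒ [[S]S] ⇒ [[[]]S] ⇒ [[[]][S]] ⇒ [[[]][[S]]] ⇒ [[[]][[[]]]]

S ⇒ [S]   [S → [ S ]]
[S] ⇒ [SS]   [S → S S]
[SS] ⇒ [[S]S]   [S → [ S ]]
[[S]S] ⇒ [[[]]S]   [S → [ ]]
[[[]]S] ⇒ [[[]][S]]   [S → [ S ]]
[[[]][S]] ⇒ [[[]][[S]]]   [S → [ S ]]
[[[]][[S]]] ⇒ [[[]][[[]]]]   [S → [ ]]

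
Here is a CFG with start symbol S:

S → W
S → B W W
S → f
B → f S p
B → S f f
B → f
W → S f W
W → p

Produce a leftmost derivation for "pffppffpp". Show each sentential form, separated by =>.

S => BWW => SffWW => BWWffWW => SffWWffWW => WffWWffWW => pffWWffWW => pffpWffWW => pffppffWW => pffppffpW => pffppffpp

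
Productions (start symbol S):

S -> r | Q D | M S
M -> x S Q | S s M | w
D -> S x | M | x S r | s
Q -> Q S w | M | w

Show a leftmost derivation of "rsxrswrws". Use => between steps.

S => QD => MD => SsMD => rsMD => rsxSQD => rsxMSQD => rsxSsMSQD => rsxrsMSQD => rsxrswSQD => rsxrswrQD => rsxrswrwD => rsxrswrws

S => QD   [S -> Q D]
QD => MD   [Q -> M]
MD => SsMD   [M -> S s M]
SsMD => rsMD   [S -> r]
rsMD => rsxSQD   [M -> x S Q]
rsxSQD => rsxMSQD   [S -> M S]
rsxMSQD => rsxSsMSQD   [M -> S s M]
rsxSsMSQD => rsxrsMSQD   [S -> r]
rsxrsMSQD => rsxrswSQD   [M -> w]
rsxrswSQD => rsxrswrQD   [S -> r]
rsxrswrQD => rsxrswrwD   [Q -> w]
rsxrswrwD => rsxrswrws   [D -> s]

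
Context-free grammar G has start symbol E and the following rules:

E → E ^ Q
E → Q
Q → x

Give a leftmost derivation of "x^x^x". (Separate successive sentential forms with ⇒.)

E⇒E^Q⇒E^Q^Q⇒Q^Q^Q⇒x^Q^Q⇒x^x^Q⇒x^x^x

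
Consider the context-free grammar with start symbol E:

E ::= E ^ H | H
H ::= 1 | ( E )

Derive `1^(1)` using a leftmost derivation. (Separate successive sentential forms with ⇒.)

E ⇒ E^H ⇒ H^H ⇒ 1^H ⇒ 1^(E) ⇒ 1^(H) ⇒ 1^(1)

E ⇒ E^H   [E ::= E ^ H]
E^H ⇒ H^H   [E ::= H]
H^H ⇒ 1^H   [H ::= 1]
1^H ⇒ 1^(E)   [H ::= ( E )]
1^(E) ⇒ 1^(H)   [E ::= H]
1^(H) ⇒ 1^(1)   [H ::= 1]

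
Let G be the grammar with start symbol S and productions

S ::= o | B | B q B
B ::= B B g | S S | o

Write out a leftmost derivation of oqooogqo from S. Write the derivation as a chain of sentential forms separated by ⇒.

S⇒BqB⇒BBgqB⇒SSBgqB⇒BqBSBgqB⇒oqBSBgqB⇒oqoSBgqB⇒oqooBgqB⇒oqooogqB⇒oqooogqo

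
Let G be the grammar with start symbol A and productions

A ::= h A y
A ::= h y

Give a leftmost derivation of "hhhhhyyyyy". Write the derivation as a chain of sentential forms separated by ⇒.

A ⇒ hAy ⇒ hhAyy ⇒ hhhAyyy ⇒ hhhhAyyyy ⇒ hhhhhyyyyy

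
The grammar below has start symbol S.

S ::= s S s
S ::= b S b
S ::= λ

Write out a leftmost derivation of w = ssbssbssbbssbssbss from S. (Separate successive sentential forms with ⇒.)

S⇒sSs⇒ssSss⇒ssbSbss⇒ssbsSsbss⇒ssbssSssbss⇒ssbssbSbssbss⇒ssbssbsSsbssbss⇒ssbssbssSssbssbss⇒ssbssbssbSbssbssbss⇒ssbssbssbbssbssbss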